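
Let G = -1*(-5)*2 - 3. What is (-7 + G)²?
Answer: 0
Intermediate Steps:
G = 7 (G = 5*2 - 3 = 10 - 3 = 7)
(-7 + G)² = (-7 + 7)² = 0² = 0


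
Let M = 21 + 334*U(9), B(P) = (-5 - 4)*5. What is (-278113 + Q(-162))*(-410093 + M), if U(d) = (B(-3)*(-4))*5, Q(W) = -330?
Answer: 30481712096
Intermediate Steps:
B(P) = -45 (B(P) = -9*5 = -45)
U(d) = 900 (U(d) = -45*(-4)*5 = 180*5 = 900)
M = 300621 (M = 21 + 334*900 = 21 + 300600 = 300621)
(-278113 + Q(-162))*(-410093 + M) = (-278113 - 330)*(-410093 + 300621) = -278443*(-109472) = 30481712096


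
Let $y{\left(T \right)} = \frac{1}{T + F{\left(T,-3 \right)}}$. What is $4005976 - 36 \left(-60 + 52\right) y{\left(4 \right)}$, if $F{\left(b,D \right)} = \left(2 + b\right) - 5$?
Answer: $\frac{20030168}{5} \approx 4.006 \cdot 10^{6}$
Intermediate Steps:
$F{\left(b,D \right)} = -3 + b$
$y{\left(T \right)} = \frac{1}{-3 + 2 T}$ ($y{\left(T \right)} = \frac{1}{T + \left(-3 + T\right)} = \frac{1}{-3 + 2 T}$)
$4005976 - 36 \left(-60 + 52\right) y{\left(4 \right)} = 4005976 - \frac{36 \left(-60 + 52\right)}{-3 + 2 \cdot 4} = 4005976 - \frac{36 \left(-8\right)}{-3 + 8} = 4005976 - - \frac{288}{5} = 4005976 + \frac{288}{5} = \frac{20030168}{5}$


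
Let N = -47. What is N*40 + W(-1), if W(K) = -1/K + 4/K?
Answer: -1883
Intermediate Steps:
W(K) = 3/K
N*40 + W(-1) = -47*40 + 3/(-1) = -1880 + 3*(-1) = -1880 - 3 = -1883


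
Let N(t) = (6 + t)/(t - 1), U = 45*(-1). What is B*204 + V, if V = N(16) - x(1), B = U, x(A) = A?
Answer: -137693/15 ≈ -9179.5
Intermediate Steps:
U = -45
N(t) = (6 + t)/(-1 + t)
B = -45
V = 7/15 (V = (6 + 16)/(-1 + 16) - 1*1 = 22/15 - 1 = 7/15 ≈ 0.46667)
B*204 + V = -45*204 + 7/15 = -9180 + 7/15 = -137693/15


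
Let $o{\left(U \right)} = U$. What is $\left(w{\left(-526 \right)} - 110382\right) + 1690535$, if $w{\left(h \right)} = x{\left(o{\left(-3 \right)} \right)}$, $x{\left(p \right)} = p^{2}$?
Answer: $1580162$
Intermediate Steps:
$w{\left(h \right)} = 9$ ($w{\left(h \right)} = \left(-3\right)^{2} = 9$)
$\left(w{\left(-526 \right)} - 110382\right) + 1690535 = \left(9 - 110382\right) + 1690535 = -110373 + 1690535 = 1580162$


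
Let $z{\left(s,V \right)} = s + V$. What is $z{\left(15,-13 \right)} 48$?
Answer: $96$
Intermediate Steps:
$z{\left(s,V \right)} = V + s$
$z{\left(15,-13 \right)} 48 = \left(-13 + 15\right) 48 = 2 \cdot 48 = 96$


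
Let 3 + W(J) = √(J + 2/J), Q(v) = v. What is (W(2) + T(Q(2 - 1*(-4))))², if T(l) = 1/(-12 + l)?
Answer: 469/36 - 19*√3/3 ≈ 2.0581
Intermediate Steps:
W(J) = -3 + √(J + 2/J)
(W(2) + T(Q(2 - 1*(-4))))² = ((-3 + √(2 + 2/2)) + 1/(-12 + (2 - 1*(-4))))² = ((-3 + √(2 + 2*(½))) + 1/(-12 + (2 + 4)))² = ((-3 + √(2 + 1)) + 1/(-12 + 6))² = ((-3 + √3) + 1/(-6))² = ((-3 + √3) - ⅙)² = (-19/6 + √3)²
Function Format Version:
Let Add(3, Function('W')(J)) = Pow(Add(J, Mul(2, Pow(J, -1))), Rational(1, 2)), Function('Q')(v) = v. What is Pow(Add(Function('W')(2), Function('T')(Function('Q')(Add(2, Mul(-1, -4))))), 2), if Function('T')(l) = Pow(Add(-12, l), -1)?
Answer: Add(Rational(469, 36), Mul(Rational(-19, 3), Pow(3, Rational(1, 2)))) ≈ 2.0581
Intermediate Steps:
Function('W')(J) = Add(-3, Pow(Add(J, Mul(2, Pow(J, -1))), Rational(1, 2)))
Pow(Add(Function('W')(2), Function('T')(Function('Q')(Add(2, Mul(-1, -4))))), 2) = Pow(Add(Add(-3, Pow(Add(2, Mul(2, Pow(2, -1))), Rational(1, 2))), Pow(Add(-12, Add(2, Mul(-1, -4))), -1)), 2) = Pow(Add(Add(-3, Pow(Add(2, Mul(2, Rational(1, 2))), Rational(1, 2))), Pow(Add(-12, Add(2, 4)), -1)), 2) = Pow(Add(Add(-3, Pow(Add(2, 1), Rational(1, 2))), Pow(Add(-12, 6), -1)), 2) = Pow(Add(Add(-3, Pow(3, Rational(1, 2))), Pow(-6, -1)), 2) = Pow(Add(Add(-3, Pow(3, Rational(1, 2))), Rational(-1, 6)), 2) = Pow(Add(Rational(-19, 6), Pow(3, Rational(1, 2))), 2)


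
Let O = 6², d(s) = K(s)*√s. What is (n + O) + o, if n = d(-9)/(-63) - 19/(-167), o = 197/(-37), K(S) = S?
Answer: 190248/6179 + 3*I/7 ≈ 30.789 + 0.42857*I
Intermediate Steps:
d(s) = s^(3/2) (d(s) = s*√s = s^(3/2))
o = -197/37 (o = 197*(-1/37) = -197/37 ≈ -5.3243)
O = 36
n = 19/167 + 3*I/7 (n = (-9)^(3/2)/(-63) - 19/(-167) = -27*I*(-1/63) - 19*(-1/167) = 3*I/7 + 19/167 = 19/167 + 3*I/7 ≈ 0.11377 + 0.42857*I)
(n + O) + o = ((19/167 + 3*I/7) + 36) - 197/37 = (6031/167 + 3*I/7) - 197/37 = 190248/6179 + 3*I/7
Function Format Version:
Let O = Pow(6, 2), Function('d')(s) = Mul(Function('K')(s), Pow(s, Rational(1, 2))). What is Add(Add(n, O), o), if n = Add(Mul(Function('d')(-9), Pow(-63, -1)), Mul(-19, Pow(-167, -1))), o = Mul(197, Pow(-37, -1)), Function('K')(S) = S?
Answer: Add(Rational(190248, 6179), Mul(Rational(3, 7), I)) ≈ Add(30.789, Mul(0.42857, I))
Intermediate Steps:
Function('d')(s) = Pow(s, Rational(3, 2)) (Function('d')(s) = Mul(s, Pow(s, Rational(1, 2))) = Pow(s, Rational(3, 2)))
o = Rational(-197, 37) (o = Mul(197, Rational(-1, 37)) = Rational(-197, 37) ≈ -5.3243)
O = 36
n = Add(Rational(19, 167), Mul(Rational(3, 7), I)) (n = Add(Mul(Pow(-9, Rational(3, 2)), Pow(-63, -1)), Mul(-19, Pow(-167, -1))) = Add(Mul(Mul(-27, I), Rational(-1, 63)), Mul(-19, Rational(-1, 167))) = Add(Mul(Rational(3, 7), I), Rational(19, 167)) = Add(Rational(19, 167), Mul(Rational(3, 7), I)) ≈ Add(0.11377, Mul(0.42857, I)))
Add(Add(n, O), o) = Add(Add(Add(Rational(19, 167), Mul(Rational(3, 7), I)), 36), Rational(-197, 37)) = Add(Add(Rational(6031, 167), Mul(Rational(3, 7), I)), Rational(-197, 37)) = Add(Rational(190248, 6179), Mul(Rational(3, 7), I))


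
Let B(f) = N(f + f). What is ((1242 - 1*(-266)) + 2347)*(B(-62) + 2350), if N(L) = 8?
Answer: 9090090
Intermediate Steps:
B(f) = 8
((1242 - 1*(-266)) + 2347)*(B(-62) + 2350) = ((1242 - 1*(-266)) + 2347)*(8 + 2350) = ((1242 + 266) + 2347)*2358 = (1508 + 2347)*2358 = 3855*2358 = 9090090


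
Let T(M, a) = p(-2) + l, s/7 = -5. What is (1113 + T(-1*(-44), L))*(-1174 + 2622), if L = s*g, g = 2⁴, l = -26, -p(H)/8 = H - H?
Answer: 1573976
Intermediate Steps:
p(H) = 0 (p(H) = -8*(H - H) = -8*0 = 0)
s = -35 (s = 7*(-5) = -35)
g = 16
L = -560 (L = -35*16 = -560)
T(M, a) = -26 (T(M, a) = 0 - 26 = -26)
(1113 + T(-1*(-44), L))*(-1174 + 2622) = (1113 - 26)*(-1174 + 2622) = 1087*1448 = 1573976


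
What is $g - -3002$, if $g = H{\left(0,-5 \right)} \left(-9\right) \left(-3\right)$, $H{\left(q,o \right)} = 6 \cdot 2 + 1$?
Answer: $3353$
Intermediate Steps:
$H{\left(q,o \right)} = 13$ ($H{\left(q,o \right)} = 12 + 1 = 13$)
$g = 351$ ($g = 13 \left(-9\right) \left(-3\right) = \left(-117\right) \left(-3\right) = 351$)
$g - -3002 = 351 - -3002 = 351 + 3002 = 3353$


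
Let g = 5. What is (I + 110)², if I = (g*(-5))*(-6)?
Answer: 67600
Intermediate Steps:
I = 150 (I = (5*(-5))*(-6) = -25*(-6) = 150)
(I + 110)² = (150 + 110)² = 260² = 67600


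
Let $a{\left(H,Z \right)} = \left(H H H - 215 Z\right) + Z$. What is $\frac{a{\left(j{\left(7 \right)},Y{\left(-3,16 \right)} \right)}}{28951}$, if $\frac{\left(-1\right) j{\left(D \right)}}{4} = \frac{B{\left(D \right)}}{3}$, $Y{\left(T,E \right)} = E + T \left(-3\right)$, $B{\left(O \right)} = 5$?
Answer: $- \frac{152450}{781677} \approx -0.19503$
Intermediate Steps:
$Y{\left(T,E \right)} = E - 3 T$
$j{\left(D \right)} = - \frac{20}{3}$ ($j{\left(D \right)} = - 4 \cdot \frac{5}{3} = - 4 \cdot 5 \cdot \frac{1}{3} = \left(-4\right) \frac{5}{3} = - \frac{20}{3}$)
$a{\left(H,Z \right)} = H^{3} - 214 Z$ ($a{\left(H,Z \right)} = \left(H^{2} H - 215 Z\right) + Z = \left(H^{3} - 215 Z\right) + Z = H^{3} - 214 Z$)
$\frac{a{\left(j{\left(7 \right)},Y{\left(-3,16 \right)} \right)}}{28951} = \frac{\left(- \frac{20}{3}\right)^{3} - 214 \left(16 - -9\right)}{28951} = \left(- \frac{8000}{27} - 214 \left(16 + 9\right)\right) \frac{1}{28951} = \left(- \frac{8000}{27} - 5350\right) \frac{1}{28951} = \left(- \frac{152450}{27}\right) \frac{1}{28951} = - \frac{152450}{781677}$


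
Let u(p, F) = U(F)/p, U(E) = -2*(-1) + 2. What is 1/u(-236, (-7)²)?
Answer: -59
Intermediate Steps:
U(E) = 4 (U(E) = 2 + 2 = 4)
u(p, F) = 4/p
1/u(-236, (-7)²) = 1/(4/(-236)) = 1/(4*(-1/236)) = 1/(-1/59) = -59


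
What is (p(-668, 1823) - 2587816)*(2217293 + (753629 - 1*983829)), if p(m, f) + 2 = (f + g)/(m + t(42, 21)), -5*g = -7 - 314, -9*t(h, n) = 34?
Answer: -77724966900856476/15115 ≈ -5.1422e+12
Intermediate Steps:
t(h, n) = -34/9 (t(h, n) = -⅑*34 = -34/9)
g = 321/5 (g = -(-7 - 314)/5 = -⅕*(-321) = 321/5 ≈ 64.200)
p(m, f) = -2 + (321/5 + f)/(-34/9 + m) (p(m, f) = -2 + (f + 321/5)/(m - 34/9) = -2 + (321/5 + f)/(-34/9 + m))
(p(-668, 1823) - 2587816)*(2217293 + (753629 - 1*983829)) = ((3229 - 90*(-668) + 45*1823)/(5*(-34 + 9*(-668))) - 2587816)*(2217293 + (753629 - 1*983829)) = ((3229 + 60120 + 82035)/(5*(-34 - 6012)) - 2587816)*(2217293 + (753629 - 983829)) = ((⅕)*145384/(-6046) - 2587816)*(2217293 - 230200) = ((⅕)*(-1/6046)*145384 - 2587816)*1987093 = (-72692/15115 - 2587816)*1987093 = -39114911532/15115*1987093 = -77724966900856476/15115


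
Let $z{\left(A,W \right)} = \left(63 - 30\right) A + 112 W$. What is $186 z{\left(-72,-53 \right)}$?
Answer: $-1546032$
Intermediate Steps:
$z{\left(A,W \right)} = 33 A + 112 W$
$186 z{\left(-72,-53 \right)} = 186 \left(33 \left(-72\right) + 112 \left(-53\right)\right) = 186 \left(-2376 - 5936\right) = 186 \left(-8312\right) = -1546032$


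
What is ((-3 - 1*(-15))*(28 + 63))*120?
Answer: 131040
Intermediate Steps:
((-3 - 1*(-15))*(28 + 63))*120 = ((-3 + 15)*91)*120 = (12*91)*120 = 1092*120 = 131040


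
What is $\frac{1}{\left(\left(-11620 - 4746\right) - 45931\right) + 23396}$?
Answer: $- \frac{1}{38901} \approx -2.5706 \cdot 10^{-5}$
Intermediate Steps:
$\frac{1}{\left(\left(-11620 - 4746\right) - 45931\right) + 23396} = \frac{1}{\left(-16366 - 45931\right) + 23396} = \frac{1}{-62297 + 23396} = \frac{1}{-38901} = - \frac{1}{38901}$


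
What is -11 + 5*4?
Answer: 9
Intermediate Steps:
-11 + 5*4 = -11 + 20 = 9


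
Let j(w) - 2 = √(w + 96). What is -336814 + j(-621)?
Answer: -336812 + 5*I*√21 ≈ -3.3681e+5 + 22.913*I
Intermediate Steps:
j(w) = 2 + √(96 + w) (j(w) = 2 + √(w + 96) = 2 + √(96 + w))
-336814 + j(-621) = -336814 + (2 + √(96 - 621)) = -336814 + (2 + √(-525)) = -336814 + (2 + 5*I*√21) = -336812 + 5*I*√21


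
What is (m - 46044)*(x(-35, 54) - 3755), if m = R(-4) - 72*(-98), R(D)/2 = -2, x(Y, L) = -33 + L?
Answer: 145596128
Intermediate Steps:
R(D) = -4 (R(D) = 2*(-2) = -4)
m = 7052 (m = -4 - 72*(-98) = -4 + 7056 = 7052)
(m - 46044)*(x(-35, 54) - 3755) = (7052 - 46044)*((-33 + 54) - 3755) = -38992*(21 - 3755) = -38992*(-3734) = 145596128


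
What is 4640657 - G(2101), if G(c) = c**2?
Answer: 226456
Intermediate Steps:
4640657 - G(2101) = 4640657 - 1*2101**2 = 4640657 - 1*4414201 = 4640657 - 4414201 = 226456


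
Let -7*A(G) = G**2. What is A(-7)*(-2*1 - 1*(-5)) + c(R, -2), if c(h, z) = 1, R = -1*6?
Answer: -20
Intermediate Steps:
R = -6
A(G) = -G**2/7
A(-7)*(-2*1 - 1*(-5)) + c(R, -2) = (-1/7*(-7)**2)*(-2*1 - 1*(-5)) + 1 = (-1/7*49)*(-2 + 5) + 1 = -7*3 + 1 = -21 + 1 = -20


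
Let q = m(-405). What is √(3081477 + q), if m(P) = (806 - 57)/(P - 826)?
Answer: √4669549146178/1231 ≈ 1755.4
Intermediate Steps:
m(P) = 749/(-826 + P)
q = -749/1231 (q = 749/(-826 - 405) = 749/(-1231) = 749*(-1/1231) = -749/1231 ≈ -0.60845)
√(3081477 + q) = √(3081477 - 749/1231) = √(3793297438/1231) = √4669549146178/1231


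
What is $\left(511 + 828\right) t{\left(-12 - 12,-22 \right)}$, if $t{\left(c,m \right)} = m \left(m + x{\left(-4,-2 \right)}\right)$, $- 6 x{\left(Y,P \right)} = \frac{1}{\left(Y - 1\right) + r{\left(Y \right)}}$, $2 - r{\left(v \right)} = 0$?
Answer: $\frac{5817955}{9} \approx 6.4644 \cdot 10^{5}$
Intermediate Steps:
$r{\left(v \right)} = 2$ ($r{\left(v \right)} = 2 - 0 = 2 + 0 = 2$)
$x{\left(Y,P \right)} = - \frac{1}{6 \left(1 + Y\right)}$ ($x{\left(Y,P \right)} = - \frac{1}{6 \left(\left(Y - 1\right) + 2\right)} = - \frac{1}{6 \left(\left(-1 + Y\right) + 2\right)} = - \frac{1}{6 \left(1 + Y\right)}$)
$t{\left(c,m \right)} = m \left(\frac{1}{18} + m\right)$ ($t{\left(c,m \right)} = m \left(m - \frac{1}{6 + 6 \left(-4\right)}\right) = m \left(m - \frac{1}{6 - 24}\right) = m \left(m - \frac{1}{-18}\right) = m \left(m - - \frac{1}{18}\right) = m \left(m + \frac{1}{18}\right) = m \left(\frac{1}{18} + m\right)$)
$\left(511 + 828\right) t{\left(-12 - 12,-22 \right)} = \left(511 + 828\right) \left(- 22 \left(\frac{1}{18} - 22\right)\right) = 1339 \left(\left(-22\right) \left(- \frac{395}{18}\right)\right) = 1339 \cdot \frac{4345}{9} = \frac{5817955}{9}$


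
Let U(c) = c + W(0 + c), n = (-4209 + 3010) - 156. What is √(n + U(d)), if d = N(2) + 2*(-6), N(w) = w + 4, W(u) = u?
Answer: I*√1367 ≈ 36.973*I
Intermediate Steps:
N(w) = 4 + w
d = -6 (d = (4 + 2) + 2*(-6) = 6 - 12 = -6)
n = -1355 (n = -1199 - 156 = -1355)
U(c) = 2*c (U(c) = c + (0 + c) = c + c = 2*c)
√(n + U(d)) = √(-1355 + 2*(-6)) = √(-1355 - 12) = √(-1367) = I*√1367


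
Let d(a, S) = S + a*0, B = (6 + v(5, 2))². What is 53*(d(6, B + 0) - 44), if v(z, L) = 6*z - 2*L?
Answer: 51940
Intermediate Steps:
v(z, L) = -2*L + 6*z
B = 1024 (B = (6 + (-2*2 + 6*5))² = (6 + (-4 + 30))² = (6 + 26)² = 32² = 1024)
d(a, S) = S (d(a, S) = S + 0 = S)
53*(d(6, B + 0) - 44) = 53*((1024 + 0) - 44) = 53*(1024 - 44) = 53*980 = 51940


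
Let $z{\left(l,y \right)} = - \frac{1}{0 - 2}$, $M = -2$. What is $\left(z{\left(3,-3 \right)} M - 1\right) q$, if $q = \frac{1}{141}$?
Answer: $- \frac{2}{141} \approx -0.014184$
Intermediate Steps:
$z{\left(l,y \right)} = \frac{1}{2}$ ($z{\left(l,y \right)} = - \frac{1}{-2} = \left(-1\right) \left(- \frac{1}{2}\right) = \frac{1}{2}$)
$q = \frac{1}{141} \approx 0.0070922$
$\left(z{\left(3,-3 \right)} M - 1\right) q = \left(\frac{1}{2} \left(-2\right) - 1\right) \frac{1}{141} = \left(-1 - 1\right) \frac{1}{141} = \left(-2\right) \frac{1}{141} = - \frac{2}{141}$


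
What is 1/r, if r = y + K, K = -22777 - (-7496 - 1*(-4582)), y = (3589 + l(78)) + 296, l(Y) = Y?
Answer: -1/15900 ≈ -6.2893e-5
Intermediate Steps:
y = 3963 (y = (3589 + 78) + 296 = 3667 + 296 = 3963)
K = -19863 (K = -22777 - (-7496 + 4582) = -22777 - 1*(-2914) = -22777 + 2914 = -19863)
r = -15900 (r = 3963 - 19863 = -15900)
1/r = 1/(-15900) = -1/15900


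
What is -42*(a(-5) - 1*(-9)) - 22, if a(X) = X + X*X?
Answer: -1240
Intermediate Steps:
a(X) = X + X**2
-42*(a(-5) - 1*(-9)) - 22 = -42*(-5*(1 - 5) - 1*(-9)) - 22 = -42*(-5*(-4) + 9) - 22 = -42*(20 + 9) - 22 = -42*29 - 22 = -1218 - 22 = -1240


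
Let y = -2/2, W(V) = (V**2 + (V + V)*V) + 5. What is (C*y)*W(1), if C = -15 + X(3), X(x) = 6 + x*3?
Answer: 0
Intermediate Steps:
W(V) = 5 + 3*V**2 (W(V) = (V**2 + (2*V)*V) + 5 = (V**2 + 2*V**2) + 5 = 3*V**2 + 5 = 5 + 3*V**2)
y = -1 (y = -2*1/2 = -1)
X(x) = 6 + 3*x
C = 0 (C = -15 + (6 + 3*3) = -15 + (6 + 9) = -15 + 15 = 0)
(C*y)*W(1) = (0*(-1))*(5 + 3*1**2) = 0*(5 + 3*1) = 0*(5 + 3) = 0*8 = 0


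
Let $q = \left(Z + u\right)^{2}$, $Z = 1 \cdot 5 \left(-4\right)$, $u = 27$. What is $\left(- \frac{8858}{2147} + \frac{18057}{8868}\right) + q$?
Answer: $\frac{297718613}{6346532} \approx 46.91$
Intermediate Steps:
$Z = -20$ ($Z = 5 \left(-4\right) = -20$)
$q = 49$ ($q = \left(-20 + 27\right)^{2} = 7^{2} = 49$)
$\left(- \frac{8858}{2147} + \frac{18057}{8868}\right) + q = \left(- \frac{8858}{2147} + \frac{18057}{8868}\right) + 49 = \left(\left(-8858\right) \frac{1}{2147} + 18057 \cdot \frac{1}{8868}\right) + 49 = \left(- \frac{8858}{2147} + \frac{6019}{2956}\right) + 49 = - \frac{13261455}{6346532} + 49 = \frac{297718613}{6346532}$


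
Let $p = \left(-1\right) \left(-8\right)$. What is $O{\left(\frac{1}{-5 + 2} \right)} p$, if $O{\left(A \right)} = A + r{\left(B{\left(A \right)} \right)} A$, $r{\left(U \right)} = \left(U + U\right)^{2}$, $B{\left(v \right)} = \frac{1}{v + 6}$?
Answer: $- \frac{2600}{867} \approx -2.9988$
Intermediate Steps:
$B{\left(v \right)} = \frac{1}{6 + v}$
$r{\left(U \right)} = 4 U^{2}$ ($r{\left(U \right)} = \left(2 U\right)^{2} = 4 U^{2}$)
$O{\left(A \right)} = A + \frac{4 A}{\left(6 + A\right)^{2}}$ ($O{\left(A \right)} = A + 4 \left(\frac{1}{6 + A}\right)^{2} A = A + \frac{4}{\left(6 + A\right)^{2}} A = A + \frac{4 A}{\left(6 + A\right)^{2}}$)
$p = 8$
$O{\left(\frac{1}{-5 + 2} \right)} p = \left(\frac{1}{-5 + 2} + \frac{4}{\left(-5 + 2\right) \left(6 + \frac{1}{-5 + 2}\right)^{2}}\right) 8 = \left(\frac{1}{-3} + \frac{4}{\left(-3\right) \left(6 + \frac{1}{-3}\right)^{2}}\right) 8 = \left(- \frac{1}{3} + 4 \left(- \frac{1}{3}\right) \frac{1}{\left(6 - \frac{1}{3}\right)^{2}}\right) 8 = \left(- \frac{1}{3} + 4 \left(- \frac{1}{3}\right) \frac{1}{\frac{289}{9}}\right) 8 = \left(- \frac{1}{3} + 4 \left(- \frac{1}{3}\right) \frac{9}{289}\right) 8 = \left(- \frac{1}{3} - \frac{12}{289}\right) 8 = \left(- \frac{325}{867}\right) 8 = - \frac{2600}{867}$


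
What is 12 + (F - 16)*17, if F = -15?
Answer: -515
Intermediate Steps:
12 + (F - 16)*17 = 12 + (-15 - 16)*17 = 12 - 31*17 = 12 - 527 = -515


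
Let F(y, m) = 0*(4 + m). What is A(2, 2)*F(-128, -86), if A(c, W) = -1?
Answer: 0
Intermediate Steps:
F(y, m) = 0
A(2, 2)*F(-128, -86) = -1*0 = 0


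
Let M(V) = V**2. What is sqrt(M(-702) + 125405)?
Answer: sqrt(618209) ≈ 786.26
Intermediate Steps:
sqrt(M(-702) + 125405) = sqrt((-702)**2 + 125405) = sqrt(492804 + 125405) = sqrt(618209)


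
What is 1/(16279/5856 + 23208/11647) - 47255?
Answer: -15381791590223/325507561 ≈ -47255.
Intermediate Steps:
1/(16279/5856 + 23208/11647) - 47255 = 1/(325507561/68204832) - 47255 = 68204832/325507561 - 47255 = -15381791590223/325507561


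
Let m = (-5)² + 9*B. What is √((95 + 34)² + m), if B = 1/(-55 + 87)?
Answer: √1066642/8 ≈ 129.10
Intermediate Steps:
B = 1/32 ≈ 0.031250
m = 809/32 (m = (-5)² + 9*(1/32) = 25 + 9/32 = 809/32 ≈ 25.281)
√((95 + 34)² + m) = √((95 + 34)² + 809/32) = √(129² + 809/32) = √(16641 + 809/32) = √(533321/32) = √1066642/8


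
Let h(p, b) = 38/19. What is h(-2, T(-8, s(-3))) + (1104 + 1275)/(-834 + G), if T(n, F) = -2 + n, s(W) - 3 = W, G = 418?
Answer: -119/32 ≈ -3.7188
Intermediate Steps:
s(W) = 3 + W
h(p, b) = 2 (h(p, b) = 38*(1/19) = 2)
h(-2, T(-8, s(-3))) + (1104 + 1275)/(-834 + G) = 2 + (1104 + 1275)/(-834 + 418) = 2 + 2379/(-416) = 2 + 2379*(-1/416) = 2 - 183/32 = -119/32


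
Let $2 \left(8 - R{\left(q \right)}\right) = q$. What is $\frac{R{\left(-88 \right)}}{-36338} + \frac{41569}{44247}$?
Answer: $\frac{754116739}{803923743} \approx 0.93805$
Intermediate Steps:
$R{\left(q \right)} = 8 - \frac{q}{2}$
$\frac{R{\left(-88 \right)}}{-36338} + \frac{41569}{44247} = \frac{8 - -44}{-36338} + \frac{41569}{44247} = \left(8 + 44\right) \left(- \frac{1}{36338}\right) + 41569 \cdot \frac{1}{44247} = 52 \left(- \frac{1}{36338}\right) + \frac{41569}{44247} = - \frac{26}{18169} + \frac{41569}{44247} = \frac{754116739}{803923743}$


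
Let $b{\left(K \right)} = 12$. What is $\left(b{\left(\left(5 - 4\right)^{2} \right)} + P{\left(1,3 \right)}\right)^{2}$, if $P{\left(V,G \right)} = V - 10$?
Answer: $9$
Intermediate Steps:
$P{\left(V,G \right)} = -10 + V$
$\left(b{\left(\left(5 - 4\right)^{2} \right)} + P{\left(1,3 \right)}\right)^{2} = \left(12 + \left(-10 + 1\right)\right)^{2} = \left(12 - 9\right)^{2} = 3^{2} = 9$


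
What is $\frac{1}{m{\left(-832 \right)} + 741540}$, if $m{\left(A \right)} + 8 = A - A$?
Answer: $\frac{1}{741532} \approx 1.3486 \cdot 10^{-6}$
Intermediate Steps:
$m{\left(A \right)} = -8$ ($m{\left(A \right)} = -8 + \left(A - A\right) = -8 + 0 = -8$)
$\frac{1}{m{\left(-832 \right)} + 741540} = \frac{1}{-8 + 741540} = \frac{1}{741532}$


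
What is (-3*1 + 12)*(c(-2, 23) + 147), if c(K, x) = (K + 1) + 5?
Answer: 1359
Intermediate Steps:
c(K, x) = 6 + K (c(K, x) = (1 + K) + 5 = 6 + K)
(-3*1 + 12)*(c(-2, 23) + 147) = (-3*1 + 12)*((6 - 2) + 147) = (-3 + 12)*(4 + 147) = 9*151 = 1359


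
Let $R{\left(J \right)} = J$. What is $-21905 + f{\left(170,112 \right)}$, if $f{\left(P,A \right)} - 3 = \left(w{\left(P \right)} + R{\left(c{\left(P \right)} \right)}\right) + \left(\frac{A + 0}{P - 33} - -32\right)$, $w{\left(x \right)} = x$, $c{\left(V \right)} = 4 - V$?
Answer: $- \frac{2995530}{137} \approx -21865.0$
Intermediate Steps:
$f{\left(P,A \right)} = 39 + \frac{A}{-33 + P}$ ($f{\left(P,A \right)} = 3 + \left(\left(P - \left(-4 + P\right)\right) + \left(\frac{A + 0}{P - 33} - -32\right)\right) = 3 + \left(4 + \left(\frac{A}{-33 + P} + 32\right)\right) = 3 + \left(4 + \left(32 + \frac{A}{-33 + P}\right)\right) = 3 + \left(36 + \frac{A}{-33 + P}\right) = 39 + \frac{A}{-33 + P}$)
$-21905 + f{\left(170,112 \right)} = -21905 + \frac{-1287 + 112 + 39 \cdot 170}{-33 + 170} = -21905 + \frac{-1287 + 112 + 6630}{137} = -21905 + \frac{1}{137} \cdot 5455 = -21905 + \frac{5455}{137} = - \frac{2995530}{137}$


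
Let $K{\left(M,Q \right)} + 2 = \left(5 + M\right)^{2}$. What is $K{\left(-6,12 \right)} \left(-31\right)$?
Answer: $31$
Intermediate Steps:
$K{\left(M,Q \right)} = -2 + \left(5 + M\right)^{2}$
$K{\left(-6,12 \right)} \left(-31\right) = \left(-2 + \left(5 - 6\right)^{2}\right) \left(-31\right) = \left(-2 + \left(-1\right)^{2}\right) \left(-31\right) = \left(-2 + 1\right) \left(-31\right) = \left(-1\right) \left(-31\right) = 31$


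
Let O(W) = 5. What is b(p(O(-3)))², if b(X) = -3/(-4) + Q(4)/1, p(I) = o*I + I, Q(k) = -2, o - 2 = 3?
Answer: 25/16 ≈ 1.5625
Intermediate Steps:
o = 5 (o = 2 + 3 = 5)
p(I) = 6*I (p(I) = 5*I + I = 6*I)
b(X) = -5/4 (b(X) = -3/(-4) - 2/1 = -3*(-¼) - 2*1 = ¾ - 2 = -5/4)
b(p(O(-3)))² = (-5/4)² = 25/16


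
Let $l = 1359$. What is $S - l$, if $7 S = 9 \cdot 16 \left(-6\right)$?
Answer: $- \frac{10377}{7} \approx -1482.4$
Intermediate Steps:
$S = - \frac{864}{7}$ ($S = \frac{9 \cdot 16 \left(-6\right)}{7} = \frac{144 \left(-6\right)}{7} = \frac{1}{7} \left(-864\right) = - \frac{864}{7} \approx -123.43$)
$S - l = - \frac{864}{7} - 1359 = - \frac{10377}{7}$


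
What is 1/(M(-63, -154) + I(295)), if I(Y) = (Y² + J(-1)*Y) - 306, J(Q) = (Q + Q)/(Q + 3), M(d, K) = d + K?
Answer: 1/86207 ≈ 1.1600e-5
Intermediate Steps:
M(d, K) = K + d
J(Q) = 2*Q/(3 + Q) (J(Q) = (2*Q)/(3 + Q) = 2*Q/(3 + Q))
I(Y) = -306 + Y² - Y (I(Y) = (Y² + (2*(-1)/(3 - 1))*Y) - 306 = (Y² + (2*(-1)/2)*Y) - 306 = (Y² + (2*(-1)*(½))*Y) - 306 = (Y² - Y) - 306 = -306 + Y² - Y)
1/(M(-63, -154) + I(295)) = 1/((-154 - 63) + (-306 + 295² - 1*295)) = 1/(-217 + (-306 + 87025 - 295)) = 1/(-217 + 86424) = 1/86207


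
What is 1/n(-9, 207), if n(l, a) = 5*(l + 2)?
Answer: -1/35 ≈ -0.028571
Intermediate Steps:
n(l, a) = 10 + 5*l (n(l, a) = 5*(2 + l) = 10 + 5*l)
1/n(-9, 207) = 1/(10 + 5*(-9)) = 1/(10 - 45) = 1/(-35) = -1/35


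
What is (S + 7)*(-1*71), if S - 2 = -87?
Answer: 5538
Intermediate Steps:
S = -85 (S = 2 - 87 = -85)
(S + 7)*(-1*71) = (-85 + 7)*(-1*71) = -78*(-71) = 5538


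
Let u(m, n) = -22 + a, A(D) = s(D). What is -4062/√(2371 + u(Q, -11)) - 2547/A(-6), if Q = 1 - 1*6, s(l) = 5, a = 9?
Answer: -2547/5 - 677*√262/131 ≈ -593.05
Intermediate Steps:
A(D) = 5
Q = -5 (Q = 1 - 6 = -5)
u(m, n) = -13 (u(m, n) = -22 + 9 = -13)
-4062/√(2371 + u(Q, -11)) - 2547/A(-6) = -4062/√(2371 - 13) - 2547/5 = -4062*√262/786 - 2547*⅕ = -4062*√262/786 - 2547/5 = -677*√262/131 - 2547/5 = -2547/5 - 677*√262/131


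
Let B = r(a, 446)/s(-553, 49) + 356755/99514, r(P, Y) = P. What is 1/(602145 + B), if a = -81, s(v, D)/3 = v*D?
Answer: 2696530858/1623712243167523 ≈ 1.6607e-6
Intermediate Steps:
s(v, D) = 3*D*v (s(v, D) = 3*(v*D) = 3*(D*v) = 3*D*v)
B = 9669677113/2696530858 (B = -81/(3*49*(-553)) + 356755/99514 = -81/(-81291) + 356755*(1/99514) = -81*(-1/81291) + 356755/99514 = 27/27097 + 356755/99514 = 9669677113/2696530858 ≈ 3.5860)
1/(602145 + B) = 1/(602145 + 9669677113/2696530858) = 1/(1623712243167523/2696530858) = 2696530858/1623712243167523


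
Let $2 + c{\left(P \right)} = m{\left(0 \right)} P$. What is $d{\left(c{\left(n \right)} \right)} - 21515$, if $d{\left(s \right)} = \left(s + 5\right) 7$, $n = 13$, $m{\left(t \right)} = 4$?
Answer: $-21130$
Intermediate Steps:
$c{\left(P \right)} = -2 + 4 P$
$d{\left(s \right)} = 35 + 7 s$ ($d{\left(s \right)} = \left(5 + s\right) 7 = 35 + 7 s$)
$d{\left(c{\left(n \right)} \right)} - 21515 = \left(35 + 7 \left(-2 + 4 \cdot 13\right)\right) - 21515 = \left(35 + 7 \left(-2 + 52\right)\right) - 21515 = \left(35 + 7 \cdot 50\right) - 21515 = \left(35 + 350\right) - 21515 = 385 - 21515 = -21130$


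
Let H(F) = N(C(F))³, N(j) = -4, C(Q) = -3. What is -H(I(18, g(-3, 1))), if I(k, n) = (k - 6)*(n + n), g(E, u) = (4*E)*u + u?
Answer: 64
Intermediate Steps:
g(E, u) = u + 4*E*u (g(E, u) = 4*E*u + u = u + 4*E*u)
I(k, n) = 2*n*(-6 + k) (I(k, n) = (-6 + k)*(2*n) = 2*n*(-6 + k))
H(F) = -64 (H(F) = (-4)³ = -64)
-H(I(18, g(-3, 1))) = -1*(-64) = 64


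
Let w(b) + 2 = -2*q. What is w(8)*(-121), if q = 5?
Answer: 1452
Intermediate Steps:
w(b) = -12 (w(b) = -2 - 2*5 = -2 - 10 = -12)
w(8)*(-121) = -12*(-121) = 1452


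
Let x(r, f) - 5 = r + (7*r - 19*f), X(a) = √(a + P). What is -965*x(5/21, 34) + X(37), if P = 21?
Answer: 12951265/21 + √58 ≈ 6.1673e+5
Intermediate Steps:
X(a) = √(21 + a) (X(a) = √(a + 21) = √(21 + a))
x(r, f) = 5 - 19*f + 8*r (x(r, f) = 5 + (r + (7*r - 19*f)) = 5 + (r + (-19*f + 7*r)) = 5 + (-19*f + 8*r) = 5 - 19*f + 8*r)
-965*x(5/21, 34) + X(37) = -965*(5 - 19*34 + 8*(5/21)) + √(21 + 37) = -965*(5 - 646 + 8*(5*(1/21))) + √58 = -965*(5 - 646 + 8*(5/21)) + √58 = -965*(5 - 646 + 40/21) + √58 = -965*(-13421/21) + √58 = 12951265/21 + √58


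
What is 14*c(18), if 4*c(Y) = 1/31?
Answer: 7/62 ≈ 0.11290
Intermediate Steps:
c(Y) = 1/124 (c(Y) = (1/4)/31 = (1/4)*(1/31) = 1/124)
14*c(18) = 14*(1/124) = 7/62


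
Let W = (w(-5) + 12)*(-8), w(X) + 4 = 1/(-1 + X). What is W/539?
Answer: -188/1617 ≈ -0.11626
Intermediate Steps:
w(X) = -4 + 1/(-1 + X)
W = -188/3 (W = ((5 - 4*(-5))/(-1 - 5) + 12)*(-8) = ((5 + 20)/(-6) + 12)*(-8) = (-1/6*25 + 12)*(-8) = (-25/6 + 12)*(-8) = (47/6)*(-8) = -188/3 ≈ -62.667)
W/539 = -188/3/539 = -188/3*1/539 = -188/1617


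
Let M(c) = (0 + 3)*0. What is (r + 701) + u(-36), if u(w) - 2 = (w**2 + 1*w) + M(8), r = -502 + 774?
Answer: 2235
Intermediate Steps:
r = 272
M(c) = 0 (M(c) = 3*0 = 0)
u(w) = 2 + w + w**2 (u(w) = 2 + ((w**2 + 1*w) + 0) = 2 + ((w**2 + w) + 0) = 2 + ((w + w**2) + 0) = 2 + (w + w**2) = 2 + w + w**2)
(r + 701) + u(-36) = (272 + 701) + (2 - 36 + (-36)**2) = 973 + (2 - 36 + 1296) = 973 + 1262 = 2235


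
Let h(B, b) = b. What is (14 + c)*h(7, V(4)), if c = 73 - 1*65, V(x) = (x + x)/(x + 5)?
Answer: 176/9 ≈ 19.556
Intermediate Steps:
V(x) = 2*x/(5 + x) (V(x) = (2*x)/(5 + x) = 2*x/(5 + x))
c = 8 (c = 73 - 65 = 8)
(14 + c)*h(7, V(4)) = (14 + 8)*(2*4/(5 + 4)) = 22*(2*4/9) = 22*(2*4*(⅑)) = 22*(8/9) = 176/9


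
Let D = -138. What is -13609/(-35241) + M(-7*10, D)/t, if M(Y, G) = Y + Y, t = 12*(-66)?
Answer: 1309339/2325906 ≈ 0.56294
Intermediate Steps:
t = -792
M(Y, G) = 2*Y
-13609/(-35241) + M(-7*10, D)/t = -13609/(-35241) + (2*(-7*10))/(-792) = -13609*(-1/35241) + (2*(-70))*(-1/792) = 13609/35241 - 140*(-1/792) = 13609/35241 + 35/198 = 1309339/2325906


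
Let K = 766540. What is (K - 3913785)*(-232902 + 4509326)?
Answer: -13458954051880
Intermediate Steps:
(K - 3913785)*(-232902 + 4509326) = (766540 - 3913785)*(-232902 + 4509326) = -3147245*4276424 = -13458954051880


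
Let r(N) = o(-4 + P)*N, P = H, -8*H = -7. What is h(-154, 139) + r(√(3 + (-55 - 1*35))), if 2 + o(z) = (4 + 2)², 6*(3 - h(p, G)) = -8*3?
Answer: 7 + 34*I*√87 ≈ 7.0 + 317.13*I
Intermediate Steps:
H = 7/8 (H = -⅛*(-7) = 7/8 ≈ 0.87500)
h(p, G) = 7 (h(p, G) = 3 - (-4)*3/3 = 3 - ⅙*(-24) = 3 + 4 = 7)
P = 7/8 ≈ 0.87500
o(z) = 34 (o(z) = -2 + (4 + 2)² = -2 + 6² = -2 + 36 = 34)
r(N) = 34*N
h(-154, 139) + r(√(3 + (-55 - 1*35))) = 7 + 34*√(3 + (-55 - 1*35)) = 7 + 34*√(3 + (-55 - 35)) = 7 + 34*√(3 - 90) = 7 + 34*√(-87) = 7 + 34*(I*√87) = 7 + 34*I*√87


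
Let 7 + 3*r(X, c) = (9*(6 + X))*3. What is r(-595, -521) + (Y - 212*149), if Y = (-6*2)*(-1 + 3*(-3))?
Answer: -110314/3 ≈ -36771.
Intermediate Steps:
r(X, c) = 155/3 + 9*X (r(X, c) = -7/3 + ((9*(6 + X))*3)/3 = -7/3 + ((54 + 9*X)*3)/3 = -7/3 + (162 + 27*X)/3 = -7/3 + (54 + 9*X) = 155/3 + 9*X)
Y = 120 (Y = -12*(-1 - 9) = -12*(-10) = 120)
r(-595, -521) + (Y - 212*149) = (155/3 + 9*(-595)) + (120 - 212*149) = (155/3 - 5355) + (120 - 31588) = -15910/3 - 31468 = -110314/3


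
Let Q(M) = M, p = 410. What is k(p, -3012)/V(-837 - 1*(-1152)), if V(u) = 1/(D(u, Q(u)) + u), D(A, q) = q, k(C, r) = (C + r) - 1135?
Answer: -2354310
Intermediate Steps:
k(C, r) = -1135 + C + r
V(u) = 1/(2*u) (V(u) = 1/(u + u) = 1/(2*u))
k(p, -3012)/V(-837 - 1*(-1152)) = (-1135 + 410 - 3012)/((1/(2*(-837 - 1*(-1152))))) = -3737/(1/(2*(-837 + 1152))) = -3737/((½)/315) = -3737/((½)*(1/315)) = -3737/1/630 = -3737*630 = -2354310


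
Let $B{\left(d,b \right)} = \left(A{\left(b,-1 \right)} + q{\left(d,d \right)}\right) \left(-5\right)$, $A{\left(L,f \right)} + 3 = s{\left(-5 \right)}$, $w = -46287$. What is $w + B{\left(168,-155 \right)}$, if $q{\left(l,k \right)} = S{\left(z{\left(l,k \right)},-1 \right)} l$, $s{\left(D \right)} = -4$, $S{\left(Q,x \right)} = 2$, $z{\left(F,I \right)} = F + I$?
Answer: $-47932$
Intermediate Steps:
$q{\left(l,k \right)} = 2 l$
$A{\left(L,f \right)} = -7$ ($A{\left(L,f \right)} = -3 - 4 = -7$)
$B{\left(d,b \right)} = 35 - 10 d$ ($B{\left(d,b \right)} = \left(-7 + 2 d\right) \left(-5\right) = 35 - 10 d$)
$w + B{\left(168,-155 \right)} = -46287 + \left(35 - 1680\right) = -46287 - 1645 = -47932$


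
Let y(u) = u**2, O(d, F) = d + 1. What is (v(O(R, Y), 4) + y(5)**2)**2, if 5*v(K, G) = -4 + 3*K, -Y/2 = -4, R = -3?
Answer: 388129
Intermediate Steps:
Y = 8 (Y = -2*(-4) = 8)
O(d, F) = 1 + d
v(K, G) = -4/5 + 3*K/5 (v(K, G) = (-4 + 3*K)/5 = -4/5 + 3*K/5)
(v(O(R, Y), 4) + y(5)**2)**2 = ((-4/5 + 3*(1 - 3)/5) + (5**2)**2)**2 = ((-4/5 + (3/5)*(-2)) + 25**2)**2 = ((-4/5 - 6/5) + 625)**2 = (-2 + 625)**2 = 623**2 = 388129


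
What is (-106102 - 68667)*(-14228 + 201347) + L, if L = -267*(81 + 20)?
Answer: -32702627478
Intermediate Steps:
L = -26967 (L = -267*101 = -26967)
(-106102 - 68667)*(-14228 + 201347) + L = (-106102 - 68667)*(-14228 + 201347) - 26967 = -174769*187119 - 26967 = -32702600511 - 26967 = -32702627478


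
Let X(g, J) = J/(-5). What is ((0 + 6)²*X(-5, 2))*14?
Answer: -1008/5 ≈ -201.60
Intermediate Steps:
X(g, J) = -J/5 (X(g, J) = J*(-⅕) = -J/5)
((0 + 6)²*X(-5, 2))*14 = ((0 + 6)²*(-⅕*2))*14 = (6²*(-⅖))*14 = (36*(-⅖))*14 = -72/5*14 = -1008/5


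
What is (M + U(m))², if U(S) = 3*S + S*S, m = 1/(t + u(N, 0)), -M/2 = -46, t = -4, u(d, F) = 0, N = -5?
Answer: 2134521/256 ≈ 8338.0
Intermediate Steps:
M = 92 (M = -2*(-46) = 92)
m = -¼ (m = 1/(-4 + 0) = 1/(-4) = -¼ ≈ -0.25000)
U(S) = S² + 3*S (U(S) = 3*S + S² = S² + 3*S)
(M + U(m))² = (92 - (3 - ¼)/4)² = (92 - ¼*11/4)² = (92 - 11/16)² = (1461/16)² = 2134521/256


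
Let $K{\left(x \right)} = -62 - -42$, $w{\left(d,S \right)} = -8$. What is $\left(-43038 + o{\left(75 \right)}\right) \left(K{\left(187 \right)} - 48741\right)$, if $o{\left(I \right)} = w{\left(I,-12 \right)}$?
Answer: $2098966006$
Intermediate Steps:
$K{\left(x \right)} = -20$ ($K{\left(x \right)} = -62 + 42 = -20$)
$o{\left(I \right)} = -8$
$\left(-43038 + o{\left(75 \right)}\right) \left(K{\left(187 \right)} - 48741\right) = \left(-43038 - 8\right) \left(-20 - 48741\right) = \left(-43046\right) \left(-48761\right) = 2098966006$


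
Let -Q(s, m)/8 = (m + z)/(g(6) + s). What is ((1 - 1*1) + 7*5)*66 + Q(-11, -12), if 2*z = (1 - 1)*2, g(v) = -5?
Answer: 2304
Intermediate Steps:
z = 0 (z = ((1 - 1)*2)/2 = (0*2)/2 = (½)*0 = 0)
Q(s, m) = -8*m/(-5 + s) (Q(s, m) = -8*(m + 0)/(-5 + s) = -8*m/(-5 + s))
((1 - 1*1) + 7*5)*66 + Q(-11, -12) = ((1 - 1*1) + 7*5)*66 - 8*(-12)/(-5 - 11) = ((1 - 1) + 35)*66 - 8*(-12)/(-16) = (0 + 35)*66 - 8*(-12)*(-1/16) = 35*66 - 6 = 2310 - 6 = 2304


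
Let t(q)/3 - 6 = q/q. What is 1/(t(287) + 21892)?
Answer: 1/21913 ≈ 4.5635e-5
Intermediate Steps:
t(q) = 21 (t(q) = 18 + 3*(q/q) = 18 + 3*1 = 18 + 3 = 21)
1/(t(287) + 21892) = 1/(21 + 21892) = 1/21913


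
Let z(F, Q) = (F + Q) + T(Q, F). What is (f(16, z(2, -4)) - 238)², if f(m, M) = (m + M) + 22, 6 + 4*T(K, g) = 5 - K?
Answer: 648025/16 ≈ 40502.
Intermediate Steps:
T(K, g) = -¼ - K/4 (T(K, g) = -3/2 + (5 - K)/4 = -3/2 + (5/4 - K/4) = -¼ - K/4)
z(F, Q) = -¼ + F + 3*Q/4 (z(F, Q) = (F + Q) + (-¼ - Q/4) = -¼ + F + 3*Q/4)
f(m, M) = 22 + M + m (f(m, M) = (M + m) + 22 = 22 + M + m)
(f(16, z(2, -4)) - 238)² = ((22 + (-¼ + 2 + (¾)*(-4)) + 16) - 238)² = ((22 + (-¼ + 2 - 3) + 16) - 238)² = ((22 - 5/4 + 16) - 238)² = (147/4 - 238)² = (-805/4)² = 648025/16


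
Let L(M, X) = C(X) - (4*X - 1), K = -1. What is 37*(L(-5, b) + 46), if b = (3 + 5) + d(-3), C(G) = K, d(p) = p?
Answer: 962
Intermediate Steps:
C(G) = -1
b = 5 (b = (3 + 5) - 3 = 8 - 3 = 5)
L(M, X) = -4*X (L(M, X) = -1 - (4*X - 1) = -1 - (-1 + 4*X) = -1 + (1 - 4*X) = -4*X)
37*(L(-5, b) + 46) = 37*(-4*5 + 46) = 37*(-20 + 46) = 37*26 = 962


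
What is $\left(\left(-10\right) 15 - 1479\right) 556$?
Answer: $-905724$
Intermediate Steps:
$\left(\left(-10\right) 15 - 1479\right) 556 = \left(-150 - 1479\right) 556 = \left(-1629\right) 556 = -905724$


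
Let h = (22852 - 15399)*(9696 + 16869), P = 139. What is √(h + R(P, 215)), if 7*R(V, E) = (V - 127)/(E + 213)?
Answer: 208*√2567307603/749 ≈ 14071.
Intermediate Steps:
R(V, E) = (-127 + V)/(7*(213 + E)) (R(V, E) = ((V - 127)/(E + 213))/7 = ((-127 + V)/(213 + E))/7 = (-127 + V)/(7*(213 + E)))
h = 197988945 (h = 7453*26565 = 197988945)
√(h + R(P, 215)) = √(197988945 + (-127 + 139)/(7*(213 + 215))) = √(197988945 + (⅐)*12/428) = √(197988945 + (⅐)*(1/428)*12) = √(197988945 + 3/749) = √(148293719808/749) = 208*√2567307603/749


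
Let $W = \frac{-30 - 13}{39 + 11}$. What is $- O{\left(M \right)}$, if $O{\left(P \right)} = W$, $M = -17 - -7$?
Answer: $\frac{43}{50} \approx 0.86$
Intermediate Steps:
$W = - \frac{43}{50} \approx -0.86$
$M = -10$ ($M = -17 + 7 = -10$)
$O{\left(P \right)} = - \frac{43}{50}$
$- O{\left(M \right)} = \left(-1\right) \left(- \frac{43}{50}\right) = \frac{43}{50}$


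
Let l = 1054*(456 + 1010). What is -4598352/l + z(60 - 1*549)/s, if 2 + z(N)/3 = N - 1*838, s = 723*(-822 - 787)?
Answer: -445261208433/149791674779 ≈ -2.9725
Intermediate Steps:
s = -1163307 (s = 723*(-1609) = -1163307)
l = 1545164 (l = 1054*1466 = 1545164)
z(N) = -2520 + 3*N (z(N) = -6 + 3*(N - 1*838) = -6 + 3*(N - 838) = -6 + 3*(-838 + N) = -6 + (-2514 + 3*N) = -2520 + 3*N)
-4598352/l + z(60 - 1*549)/s = -4598352/1545164 + (-2520 + 3*(60 - 1*549))/(-1163307) = -4598352*1/1545164 + (-2520 + 3*(60 - 549))*(-1/1163307) = -1149588/386291 + (-2520 + 3*(-489))*(-1/1163307) = -1149588/386291 + (-2520 - 1467)*(-1/1163307) = -1149588/386291 - 3987*(-1/1163307) = -1149588/386291 + 1329/387769 = -445261208433/149791674779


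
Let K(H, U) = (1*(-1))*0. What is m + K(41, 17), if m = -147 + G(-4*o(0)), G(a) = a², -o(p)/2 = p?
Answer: -147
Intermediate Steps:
o(p) = -2*p
K(H, U) = 0 (K(H, U) = -1*0 = 0)
m = -147 (m = -147 + (-(-8)*0)² = -147 + (-4*0)² = -147 + 0² = -147 + 0 = -147)
m + K(41, 17) = -147 + 0 = -147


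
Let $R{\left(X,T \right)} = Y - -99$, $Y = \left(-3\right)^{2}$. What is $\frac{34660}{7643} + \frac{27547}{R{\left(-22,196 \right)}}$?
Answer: $\frac{214285001}{825444} \approx 259.6$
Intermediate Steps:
$Y = 9$
$R{\left(X,T \right)} = 108$ ($R{\left(X,T \right)} = 9 - -99 = 9 + 99 = 108$)
$\frac{34660}{7643} + \frac{27547}{R{\left(-22,196 \right)}} = \frac{34660}{7643} + \frac{27547}{108} = \frac{214285001}{825444}$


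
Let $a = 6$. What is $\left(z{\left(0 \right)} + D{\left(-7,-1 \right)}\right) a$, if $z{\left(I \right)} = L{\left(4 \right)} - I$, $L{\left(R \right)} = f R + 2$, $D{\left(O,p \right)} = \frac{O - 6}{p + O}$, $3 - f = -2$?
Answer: $\frac{567}{4} \approx 141.75$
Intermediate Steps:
$f = 5$ ($f = 3 - -2 = 3 + 2 = 5$)
$D{\left(O,p \right)} = \frac{-6 + O}{O + p}$
$L{\left(R \right)} = 2 + 5 R$ ($L{\left(R \right)} = 5 R + 2 = 2 + 5 R$)
$z{\left(I \right)} = 22 - I$ ($z{\left(I \right)} = \left(2 + 5 \cdot 4\right) - I = \left(2 + 20\right) - I = 22 - I$)
$\left(z{\left(0 \right)} + D{\left(-7,-1 \right)}\right) a = \left(\left(22 - 0\right) + \frac{-6 - 7}{-7 - 1}\right) 6 = \left(\left(22 + 0\right) + \frac{1}{-8} \left(-13\right)\right) 6 = \left(22 - - \frac{13}{8}\right) 6 = \left(22 + \frac{13}{8}\right) 6 = \frac{189}{8} \cdot 6 = \frac{567}{4}$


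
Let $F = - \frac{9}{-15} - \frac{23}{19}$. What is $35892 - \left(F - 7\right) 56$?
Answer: $\frac{3450228}{95} \approx 36318.0$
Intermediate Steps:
$F = - \frac{58}{95}$ ($F = \left(-9\right) \left(- \frac{1}{15}\right) - \frac{23}{19} = \frac{3}{5} - \frac{23}{19} = - \frac{58}{95} \approx -0.61053$)
$35892 - \left(F - 7\right) 56 = 35892 - \left(- \frac{58}{95} - 7\right) 56 = 35892 - \left(- \frac{723}{95}\right) 56 = 35892 - - \frac{40488}{95} = 35892 + \frac{40488}{95} = \frac{3450228}{95}$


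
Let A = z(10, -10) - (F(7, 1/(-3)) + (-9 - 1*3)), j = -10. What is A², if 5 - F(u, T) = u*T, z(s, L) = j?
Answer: 256/9 ≈ 28.444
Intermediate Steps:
z(s, L) = -10
F(u, T) = 5 - T*u (F(u, T) = 5 - u*T = 5 - T*u)
A = -16/3 (A = -10 - ((5 - 1*7/(-3)) + (-9 - 1*3)) = -10 - ((5 - 1*(-⅓)*7) + (-9 - 3)) = -10 - ((5 + 7/3) - 12) = -10 - (22/3 - 12) = -10 - 1*(-14/3) = -10 + 14/3 = -16/3 ≈ -5.3333)
A² = (-16/3)² = 256/9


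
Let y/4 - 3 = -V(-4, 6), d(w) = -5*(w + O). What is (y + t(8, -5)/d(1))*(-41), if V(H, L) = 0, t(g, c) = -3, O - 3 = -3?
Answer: -2583/5 ≈ -516.60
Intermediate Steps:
O = 0 (O = 3 - 3 = 0)
d(w) = -5*w (d(w) = -5*(w + 0) = -5*w)
y = 12 (y = 12 + 4*(-1*0) = 12 + 4*0 = 12 + 0 = 12)
(y + t(8, -5)/d(1))*(-41) = (12 - 3/((-5*1)))*(-41) = (12 - 3/(-5))*(-41) = (12 - 3*(-⅕))*(-41) = (12 + ⅗)*(-41) = (63/5)*(-41) = -2583/5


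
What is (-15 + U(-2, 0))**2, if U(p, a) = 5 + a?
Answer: 100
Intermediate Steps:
(-15 + U(-2, 0))**2 = (-15 + (5 + 0))**2 = (-15 + 5)**2 = (-10)**2 = 100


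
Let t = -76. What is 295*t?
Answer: -22420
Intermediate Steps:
295*t = 295*(-76) = -22420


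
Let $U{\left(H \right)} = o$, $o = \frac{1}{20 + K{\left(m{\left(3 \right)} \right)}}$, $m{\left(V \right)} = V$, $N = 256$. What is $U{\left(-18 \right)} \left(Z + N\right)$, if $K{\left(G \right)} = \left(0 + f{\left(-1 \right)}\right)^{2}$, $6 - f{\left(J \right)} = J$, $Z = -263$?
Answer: $- \frac{7}{69} \approx -0.10145$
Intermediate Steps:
$f{\left(J \right)} = 6 - J$
$K{\left(G \right)} = 49$ ($K{\left(G \right)} = \left(0 + \left(6 - -1\right)\right)^{2} = \left(0 + \left(6 + 1\right)\right)^{2} = \left(0 + 7\right)^{2} = 7^{2} = 49$)
$o = \frac{1}{69}$ ($o = \frac{1}{20 + 49} = \frac{1}{69} \approx 0.014493$)
$U{\left(H \right)} = \frac{1}{69}$
$U{\left(-18 \right)} \left(Z + N\right) = \frac{-263 + 256}{69} = \frac{1}{69} \left(-7\right) = - \frac{7}{69}$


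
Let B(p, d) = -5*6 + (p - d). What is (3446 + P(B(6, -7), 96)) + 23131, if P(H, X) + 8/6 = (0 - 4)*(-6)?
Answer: 79799/3 ≈ 26600.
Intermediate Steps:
B(p, d) = -30 + p - d (B(p, d) = -30 + (p - d) = -30 + p - d)
P(H, X) = 68/3 (P(H, X) = -4/3 + (0 - 4)*(-6) = -4/3 - 4*(-6) = -4/3 + 24 = 68/3)
(3446 + P(B(6, -7), 96)) + 23131 = (3446 + 68/3) + 23131 = 10406/3 + 23131 = 79799/3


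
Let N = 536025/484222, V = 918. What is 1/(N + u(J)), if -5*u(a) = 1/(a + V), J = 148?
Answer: 645225815/714132257 ≈ 0.90351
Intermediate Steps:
N = 536025/484222 (N = 536025*(1/484222) = 536025/484222 ≈ 1.1070)
u(a) = -1/(5*(918 + a)) (u(a) = -1/(5*(a + 918)) = -1/(5*(918 + a)))
1/(N + u(J)) = 1/(536025/484222 - 1/(4590 + 5*148)) = 1/(536025/484222 - 1/(4590 + 740)) = 1/(536025/484222 - 1/5330) = 1/(714132257/645225815) = 645225815/714132257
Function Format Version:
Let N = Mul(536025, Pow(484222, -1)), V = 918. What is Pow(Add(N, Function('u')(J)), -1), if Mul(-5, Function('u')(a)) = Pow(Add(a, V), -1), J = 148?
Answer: Rational(645225815, 714132257) ≈ 0.90351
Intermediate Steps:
N = Rational(536025, 484222) (N = Mul(536025, Rational(1, 484222)) = Rational(536025, 484222) ≈ 1.1070)
Function('u')(a) = Mul(Rational(-1, 5), Pow(Add(918, a), -1)) (Function('u')(a) = Mul(Rational(-1, 5), Pow(Add(a, 918), -1)) = Mul(Rational(-1, 5), Pow(Add(918, a), -1)))
Pow(Add(N, Function('u')(J)), -1) = Pow(Add(Rational(536025, 484222), Mul(-1, Pow(Add(4590, Mul(5, 148)), -1))), -1) = Pow(Add(Rational(536025, 484222), Mul(-1, Pow(Add(4590, 740), -1))), -1) = Pow(Add(Rational(536025, 484222), Mul(-1, Pow(5330, -1))), -1) = Pow(Add(Rational(536025, 484222), Mul(-1, Rational(1, 5330))), -1) = Pow(Add(Rational(536025, 484222), Rational(-1, 5330)), -1) = Pow(Rational(714132257, 645225815), -1) = Rational(645225815, 714132257)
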